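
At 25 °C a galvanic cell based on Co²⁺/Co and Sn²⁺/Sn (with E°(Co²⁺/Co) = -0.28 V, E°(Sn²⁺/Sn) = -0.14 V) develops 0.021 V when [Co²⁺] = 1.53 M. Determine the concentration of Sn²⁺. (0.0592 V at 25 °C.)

1.5 × 10^-4 M

From the Nernst equation, log Q = n(E° − E)/0.0592 = 2(0.14 − 0.021)/0.0592 = 4.020, so Q = 1.05 × 10^4.
With Q = [Co²⁺]/[Sn²⁺] and the known concentrations, [Sn²⁺] in the denominator gives [Sn²⁺] = 1.5 × 10^-4 M.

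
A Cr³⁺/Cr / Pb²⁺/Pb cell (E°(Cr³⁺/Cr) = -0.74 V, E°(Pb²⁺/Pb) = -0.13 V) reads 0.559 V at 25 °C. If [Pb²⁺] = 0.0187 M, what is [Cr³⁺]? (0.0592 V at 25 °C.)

0.98 M

From the Nernst equation, log Q = n(E° − E)/0.0592 = 6(0.61 − 0.559)/0.0592 = 5.169, so Q = 1.48 × 10^5.
With Q = [Cr³⁺]^2/[Pb²⁺]^3 and the known concentrations, [Cr³⁺]^2 in the numerator gives [Cr³⁺] = 0.98 M.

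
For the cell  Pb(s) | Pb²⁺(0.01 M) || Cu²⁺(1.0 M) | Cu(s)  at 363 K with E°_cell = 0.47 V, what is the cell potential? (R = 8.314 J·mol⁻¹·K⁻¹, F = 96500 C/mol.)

Balancing electrons gives n = 2; the reaction quotient is Q = [Pb²⁺]/[Cu²⁺] = 0.0100.
E = E° − (RT/nF) ln Q = 0.47 − (8.314×363)/(2×96500) × (-4.605) = 0.470 + 0.072 = 0.542 V.

0.542 V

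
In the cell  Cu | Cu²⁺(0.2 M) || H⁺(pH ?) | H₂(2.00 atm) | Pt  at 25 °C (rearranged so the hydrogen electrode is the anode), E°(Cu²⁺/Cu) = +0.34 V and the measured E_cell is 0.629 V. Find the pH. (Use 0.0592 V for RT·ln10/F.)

E°_cell = 0.34 V and n = 2.
log Q = n(E° − E)/0.0592 = 2×(0.34 − 0.629)/0.0592 = -9.764.
With Q = [H⁺]^2 / ([Cu²⁺]·P(H₂)), solving for [H⁺] gives log[H⁺] = -5.081, so pH = 5.08.

pH = 5.08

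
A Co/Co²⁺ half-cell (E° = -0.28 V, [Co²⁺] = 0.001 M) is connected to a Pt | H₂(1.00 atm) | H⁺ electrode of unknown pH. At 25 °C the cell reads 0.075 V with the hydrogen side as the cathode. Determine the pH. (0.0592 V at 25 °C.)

E°_cell = 0.28 V and n = 2.
log Q = n(E° − E)/0.0592 = 2×(0.28 − 0.075)/0.0592 = 6.926.
With Q = [Co²⁺]·P(H₂) / [H⁺]^2, solving for [H⁺] gives log[H⁺] = -4.963, so pH = 4.96.

pH = 4.96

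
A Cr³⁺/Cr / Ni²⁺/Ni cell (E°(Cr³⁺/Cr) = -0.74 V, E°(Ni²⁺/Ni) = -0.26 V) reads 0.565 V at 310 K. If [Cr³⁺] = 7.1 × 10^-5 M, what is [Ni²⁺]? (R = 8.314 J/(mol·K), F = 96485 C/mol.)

From the Nernst equation, ln Q = nF(E° − E)/RT = 6×96485×(0.48 − 0.565)/(8.314×310) = -19.092, so Q = 5.11 × 10^-9.
With Q = [Cr³⁺]^2/[Ni²⁺]^3 and the known concentrations, [Ni²⁺]^3 in the denominator gives [Ni²⁺] = 1.0 M.

1.0 M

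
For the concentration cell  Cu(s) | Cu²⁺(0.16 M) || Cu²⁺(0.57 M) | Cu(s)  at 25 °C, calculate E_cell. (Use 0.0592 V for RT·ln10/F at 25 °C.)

Both half-cells are Cu²⁺/Cu, so E°_cell = 0. The concentrated side is the cathode; the cell reaction moves Cu²⁺ from high to low concentration with n = 2.
Q = [Cu²⁺]_dilute/[Cu²⁺]_conc = 0.16/0.57 = 0.281.
E = 0 − (0.0592/2) log Q = −(0.0592/2)(-0.552) = 0.0163 V.

0.016 V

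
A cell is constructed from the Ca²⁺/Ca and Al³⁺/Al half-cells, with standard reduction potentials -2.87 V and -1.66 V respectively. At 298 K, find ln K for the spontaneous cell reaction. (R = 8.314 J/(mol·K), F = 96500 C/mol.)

E°_cell = -1.66 − (-2.87) = 1.21 V, with n = 6 electrons transferred.
At equilibrium E = 0, so the Nernst equation gives ln K = nFE°/RT = (6)(96500)(1.21)/((8.314)(298)) = 282.77.

ln K = 282.8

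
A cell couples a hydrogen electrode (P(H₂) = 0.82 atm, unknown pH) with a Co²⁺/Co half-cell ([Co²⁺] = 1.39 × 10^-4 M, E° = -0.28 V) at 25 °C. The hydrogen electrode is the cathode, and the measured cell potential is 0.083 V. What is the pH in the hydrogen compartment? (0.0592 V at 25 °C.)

E°_cell = 0.28 V and n = 2.
log Q = n(E° − E)/0.0592 = 2×(0.28 − 0.083)/0.0592 = 6.655.
With Q = [Co²⁺]·P(H₂) / [H⁺]^2, solving for [H⁺] gives log[H⁺] = -5.299, so pH = 5.30.

pH = 5.30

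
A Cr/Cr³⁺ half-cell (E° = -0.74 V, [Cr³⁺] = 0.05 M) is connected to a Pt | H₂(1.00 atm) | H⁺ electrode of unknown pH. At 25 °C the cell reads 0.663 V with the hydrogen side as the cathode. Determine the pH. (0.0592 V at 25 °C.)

E°_cell = 0.74 V and n = 6.
log Q = n(E° − E)/0.0592 = 6×(0.74 − 0.663)/0.0592 = 7.804.
With Q = [Cr³⁺]^2·P(H₂)^3 / [H⁺]^6, solving for [H⁺] gives log[H⁺] = -1.734, so pH = 1.73.

pH = 1.73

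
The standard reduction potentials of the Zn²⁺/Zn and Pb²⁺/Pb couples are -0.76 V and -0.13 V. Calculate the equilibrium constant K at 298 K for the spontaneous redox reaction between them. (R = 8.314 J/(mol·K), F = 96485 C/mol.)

2 × 10^21

E°_cell = -0.13 − (-0.76) = 0.63 V, with n = 2 electrons transferred.
At equilibrium E = 0, so the Nernst equation gives ln K = nFE°/RT = (2)(96485)(0.63)/((8.314)(298)) = 49.07.
K = e^49.07 = 2 × 10^21.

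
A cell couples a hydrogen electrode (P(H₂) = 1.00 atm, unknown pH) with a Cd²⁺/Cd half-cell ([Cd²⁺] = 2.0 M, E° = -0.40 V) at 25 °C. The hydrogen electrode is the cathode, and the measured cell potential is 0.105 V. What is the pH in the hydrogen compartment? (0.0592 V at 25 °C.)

pH = 4.83

E°_cell = 0.40 V and n = 2.
log Q = n(E° − E)/0.0592 = 2×(0.40 − 0.105)/0.0592 = 9.966.
With Q = [Cd²⁺]·P(H₂) / [H⁺]^2, solving for [H⁺] gives log[H⁺] = -4.833, so pH = 4.83.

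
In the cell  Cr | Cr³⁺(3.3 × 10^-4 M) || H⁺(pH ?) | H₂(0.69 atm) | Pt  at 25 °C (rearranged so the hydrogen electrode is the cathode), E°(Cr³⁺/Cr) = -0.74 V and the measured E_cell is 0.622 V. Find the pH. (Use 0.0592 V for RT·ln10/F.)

pH = 3.23

E°_cell = 0.74 V and n = 6.
log Q = n(E° − E)/0.0592 = 6×(0.74 − 0.622)/0.0592 = 11.959.
With Q = [Cr³⁺]^2·P(H₂)^3 / [H⁺]^6, solving for [H⁺] gives log[H⁺] = -3.234, so pH = 3.23.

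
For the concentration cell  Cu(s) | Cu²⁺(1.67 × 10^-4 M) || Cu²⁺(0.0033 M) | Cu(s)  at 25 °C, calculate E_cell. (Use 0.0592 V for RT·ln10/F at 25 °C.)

Both half-cells are Cu²⁺/Cu, so E°_cell = 0. The concentrated side is the cathode; the cell reaction moves Cu²⁺ from high to low concentration with n = 2.
Q = [Cu²⁺]_dilute/[Cu²⁺]_conc = 1.67 × 10^-4/0.0033 = 0.0506.
E = 0 − (0.0592/2) log Q = −(0.0592/2)(-1.296) = 0.0384 V.

0.038 V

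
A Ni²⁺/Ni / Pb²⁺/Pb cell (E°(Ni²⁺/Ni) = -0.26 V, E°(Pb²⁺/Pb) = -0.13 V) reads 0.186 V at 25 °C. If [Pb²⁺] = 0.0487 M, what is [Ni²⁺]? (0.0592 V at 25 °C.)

6.2 × 10^-4 M

From the Nernst equation, log Q = n(E° − E)/0.0592 = 2(0.13 − 0.186)/0.0592 = -1.892, so Q = 0.0128.
With Q = [Ni²⁺]/[Pb²⁺] and the known concentrations, [Ni²⁺] in the numerator gives [Ni²⁺] = 6.2 × 10^-4 M.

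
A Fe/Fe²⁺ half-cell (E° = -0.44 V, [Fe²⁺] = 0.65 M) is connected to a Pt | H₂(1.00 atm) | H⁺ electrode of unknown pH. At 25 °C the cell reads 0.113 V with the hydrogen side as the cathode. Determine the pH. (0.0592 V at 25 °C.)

pH = 5.62

E°_cell = 0.44 V and n = 2.
log Q = n(E° − E)/0.0592 = 2×(0.44 − 0.113)/0.0592 = 11.047.
With Q = [Fe²⁺]·P(H₂) / [H⁺]^2, solving for [H⁺] gives log[H⁺] = -5.617, so pH = 5.62.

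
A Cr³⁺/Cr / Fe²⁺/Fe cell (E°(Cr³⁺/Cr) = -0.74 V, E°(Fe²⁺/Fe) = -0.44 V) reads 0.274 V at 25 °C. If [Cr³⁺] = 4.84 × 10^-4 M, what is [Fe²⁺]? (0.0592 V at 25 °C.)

From the Nernst equation, log Q = n(E° − E)/0.0592 = 6(0.30 − 0.274)/0.0592 = 2.635, so Q = 432.
With Q = [Cr³⁺]^2/[Fe²⁺]^3 and the known concentrations, [Fe²⁺]^3 in the denominator gives [Fe²⁺] = 8.2 × 10^-4 M.

8.2 × 10^-4 M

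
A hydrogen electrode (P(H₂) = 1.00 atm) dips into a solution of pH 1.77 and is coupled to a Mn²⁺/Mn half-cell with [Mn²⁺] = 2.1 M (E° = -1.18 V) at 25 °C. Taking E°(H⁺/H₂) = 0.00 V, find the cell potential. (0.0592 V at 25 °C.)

1.07 V

The hydrogen couple is the cathode, so E°_cell = 1.18 V; n = 2.
[H⁺] = 10^(−1.77) = 0.017 M, and Q = [Mn²⁺]·P(H₂) / [H⁺]^2 = 7280.
E = E° − (0.0592/2) log Q = 1.18 − (0.0592/2)(3.862) = 1.066 V.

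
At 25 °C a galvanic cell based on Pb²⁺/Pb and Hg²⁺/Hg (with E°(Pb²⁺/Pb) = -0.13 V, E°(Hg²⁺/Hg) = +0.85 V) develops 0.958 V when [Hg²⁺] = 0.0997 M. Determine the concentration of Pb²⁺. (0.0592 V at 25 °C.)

0.55 M

From the Nernst equation, log Q = n(E° − E)/0.0592 = 2(0.98 − 0.958)/0.0592 = 0.743, so Q = 5.54.
With Q = [Pb²⁺]/[Hg²⁺] and the known concentrations, [Pb²⁺] in the numerator gives [Pb²⁺] = 0.55 M.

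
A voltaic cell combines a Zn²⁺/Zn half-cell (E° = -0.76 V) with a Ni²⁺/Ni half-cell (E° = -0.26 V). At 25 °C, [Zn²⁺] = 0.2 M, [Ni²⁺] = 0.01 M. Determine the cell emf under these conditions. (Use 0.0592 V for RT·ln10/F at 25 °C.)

0.461 V

The Ni²⁺/Ni couple has the higher reduction potential and acts as the cathode, so E°_cell = -0.26 − (-0.76) = 0.50 V.
Balancing electrons gives n = 2; the reaction quotient is Q = [Zn²⁺]/[Ni²⁺] = 20.0.
At 25 °C, E = E° − (0.0592/n) log Q = 0.50 − (0.0592/2)(1.301) = 0.500 − 0.039 = 0.461 V.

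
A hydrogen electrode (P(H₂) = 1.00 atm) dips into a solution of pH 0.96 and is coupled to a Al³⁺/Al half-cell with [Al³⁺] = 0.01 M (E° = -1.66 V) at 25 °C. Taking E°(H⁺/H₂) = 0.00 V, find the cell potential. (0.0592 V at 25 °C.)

1.64 V

The hydrogen couple is the cathode, so E°_cell = 1.66 V; n = 6.
[H⁺] = 10^(−0.96) = 0.11 M, and Q = [Al³⁺]^2·P(H₂)^3 / [H⁺]^6 = 57.5.
E = E° − (0.0592/6) log Q = 1.66 − (0.0592/6)(1.760) = 1.643 V.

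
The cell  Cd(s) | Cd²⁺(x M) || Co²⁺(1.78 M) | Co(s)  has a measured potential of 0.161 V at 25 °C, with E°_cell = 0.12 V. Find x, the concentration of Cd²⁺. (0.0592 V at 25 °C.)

From the Nernst equation, log Q = n(E° − E)/0.0592 = 2(0.12 − 0.161)/0.0592 = -1.385, so Q = 0.0412.
With Q = [Cd²⁺]/[Co²⁺] and the known concentrations, [Cd²⁺] in the numerator gives [Cd²⁺] = 0.073 M.

0.073 M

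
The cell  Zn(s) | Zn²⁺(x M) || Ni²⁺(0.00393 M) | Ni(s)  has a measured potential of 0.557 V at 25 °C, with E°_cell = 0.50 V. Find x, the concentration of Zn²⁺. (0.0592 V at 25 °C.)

4.7 × 10^-5 M

From the Nernst equation, log Q = n(E° − E)/0.0592 = 2(0.50 − 0.557)/0.0592 = -1.926, so Q = 0.0119.
With Q = [Zn²⁺]/[Ni²⁺] and the known concentrations, [Zn²⁺] in the numerator gives [Zn²⁺] = 4.7 × 10^-5 M.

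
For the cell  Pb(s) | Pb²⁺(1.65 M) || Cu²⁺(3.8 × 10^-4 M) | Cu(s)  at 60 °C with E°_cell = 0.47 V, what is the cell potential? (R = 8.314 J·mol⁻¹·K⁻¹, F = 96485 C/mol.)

0.350 V

Balancing electrons gives n = 2; the reaction quotient is Q = [Pb²⁺]/[Cu²⁺] = 4340.
E = E° − (RT/nF) ln Q = 0.47 − (8.314×333)/(2×96485) × (8.376) = 0.470 − 0.120 = 0.350 V.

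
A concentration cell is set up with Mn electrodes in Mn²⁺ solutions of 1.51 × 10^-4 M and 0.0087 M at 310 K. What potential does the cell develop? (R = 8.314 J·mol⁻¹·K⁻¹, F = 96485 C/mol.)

0.054 V

Both half-cells are Mn²⁺/Mn, so E°_cell = 0. The concentrated side is the cathode; the cell reaction moves Mn²⁺ from high to low concentration with n = 2.
Q = [Mn²⁺]_dilute/[Mn²⁺]_conc = 1.51 × 10^-4/0.0087 = 0.0174.
E = 0 − (RT/nF) ln Q = −((8.314×310)/(2×96485))(-4.054) = 0.0541 V.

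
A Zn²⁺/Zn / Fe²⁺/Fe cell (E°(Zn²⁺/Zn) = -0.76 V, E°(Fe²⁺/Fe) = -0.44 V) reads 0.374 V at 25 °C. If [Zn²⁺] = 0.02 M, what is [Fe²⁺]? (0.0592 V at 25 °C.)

1.3 M

From the Nernst equation, log Q = n(E° − E)/0.0592 = 2(0.32 − 0.374)/0.0592 = -1.824, so Q = 0.0150.
With Q = [Zn²⁺]/[Fe²⁺] and the known concentrations, [Fe²⁺] in the denominator gives [Fe²⁺] = 1.3 M.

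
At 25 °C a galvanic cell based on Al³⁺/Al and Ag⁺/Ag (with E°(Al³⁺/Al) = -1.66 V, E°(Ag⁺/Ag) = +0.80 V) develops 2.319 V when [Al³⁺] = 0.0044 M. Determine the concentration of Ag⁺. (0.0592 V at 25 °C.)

From the Nernst equation, log Q = n(E° − E)/0.0592 = 3(2.46 − 2.319)/0.0592 = 7.145, so Q = 1.4 × 10^7.
With Q = [Al³⁺]/[Ag⁺]^3 and the known concentrations, [Ag⁺]^3 in the denominator gives [Ag⁺] = 6.8 × 10^-4 M.

6.8 × 10^-4 M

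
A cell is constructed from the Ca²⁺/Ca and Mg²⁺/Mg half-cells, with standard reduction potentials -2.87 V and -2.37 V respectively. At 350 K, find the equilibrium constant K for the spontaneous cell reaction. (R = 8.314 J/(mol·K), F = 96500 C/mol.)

E°_cell = -2.37 − (-2.87) = 0.50 V, with n = 2 electrons transferred.
At equilibrium E = 0, so the Nernst equation gives ln K = nFE°/RT = (2)(96500)(0.50)/((8.314)(350)) = 33.16.
K = e^33.16 = 2.5 × 10^14.

2.5 × 10^14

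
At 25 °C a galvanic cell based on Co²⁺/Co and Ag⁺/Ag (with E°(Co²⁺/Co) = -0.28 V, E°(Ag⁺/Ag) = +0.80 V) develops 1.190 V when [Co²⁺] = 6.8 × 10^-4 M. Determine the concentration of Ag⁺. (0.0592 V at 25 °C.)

1.9 M

From the Nernst equation, log Q = n(E° − E)/0.0592 = 2(1.08 − 1.190)/0.0592 = -3.716, so Q = 1.92 × 10^-4.
With Q = [Co²⁺]/[Ag⁺]^2 and the known concentrations, [Ag⁺]^2 in the denominator gives [Ag⁺] = 1.9 M.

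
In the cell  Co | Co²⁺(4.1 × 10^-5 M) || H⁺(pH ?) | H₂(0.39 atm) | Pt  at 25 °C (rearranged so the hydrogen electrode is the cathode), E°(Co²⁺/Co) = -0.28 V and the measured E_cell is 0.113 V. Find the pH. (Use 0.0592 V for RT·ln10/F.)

pH = 5.22

E°_cell = 0.28 V and n = 2.
log Q = n(E° − E)/0.0592 = 2×(0.28 − 0.113)/0.0592 = 5.642.
With Q = [Co²⁺]·P(H₂) / [H⁺]^2, solving for [H⁺] gives log[H⁺] = -5.219, so pH = 5.22.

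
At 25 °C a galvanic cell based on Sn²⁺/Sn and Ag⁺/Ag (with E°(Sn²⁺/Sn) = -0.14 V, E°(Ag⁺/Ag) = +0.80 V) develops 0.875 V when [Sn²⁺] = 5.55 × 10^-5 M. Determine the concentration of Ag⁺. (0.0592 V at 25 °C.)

5.9 × 10^-4 M

From the Nernst equation, log Q = n(E° − E)/0.0592 = 2(0.94 − 0.875)/0.0592 = 2.196, so Q = 157.
With Q = [Sn²⁺]/[Ag⁺]^2 and the known concentrations, [Ag⁺]^2 in the denominator gives [Ag⁺] = 5.9 × 10^-4 M.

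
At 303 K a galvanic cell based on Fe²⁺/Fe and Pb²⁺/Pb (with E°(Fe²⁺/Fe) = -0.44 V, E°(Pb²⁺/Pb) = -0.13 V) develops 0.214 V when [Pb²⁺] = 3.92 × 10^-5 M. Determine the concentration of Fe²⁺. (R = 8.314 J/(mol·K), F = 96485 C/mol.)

0.061 M

From the Nernst equation, ln Q = nF(E° − E)/RT = 2×96485×(0.31 − 0.214)/(8.314×303) = 7.354, so Q = 1560.
With Q = [Fe²⁺]/[Pb²⁺] and the known concentrations, [Fe²⁺] in the numerator gives [Fe²⁺] = 0.061 M.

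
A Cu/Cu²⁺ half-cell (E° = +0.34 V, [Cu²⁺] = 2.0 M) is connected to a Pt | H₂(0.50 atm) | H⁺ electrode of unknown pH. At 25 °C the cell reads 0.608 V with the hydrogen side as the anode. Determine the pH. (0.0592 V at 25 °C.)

E°_cell = 0.34 V and n = 2.
log Q = n(E° − E)/0.0592 = 2×(0.34 − 0.608)/0.0592 = -9.054.
With Q = [H⁺]^2 / ([Cu²⁺]·P(H₂)), solving for [H⁺] gives log[H⁺] = -4.527, so pH = 4.53.

pH = 4.53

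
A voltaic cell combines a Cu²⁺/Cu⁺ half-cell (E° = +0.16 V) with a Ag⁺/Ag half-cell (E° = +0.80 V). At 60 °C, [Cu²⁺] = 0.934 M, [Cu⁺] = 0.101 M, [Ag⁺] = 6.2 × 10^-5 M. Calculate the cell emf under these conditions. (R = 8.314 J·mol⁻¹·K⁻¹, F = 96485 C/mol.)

0.298 V

The Ag⁺/Ag couple has the higher reduction potential and acts as the cathode, so E°_cell = +0.80 − (+0.16) = 0.64 V.
Balancing electrons gives n = 1; the reaction quotient is Q = [Cu²⁺]/([Cu⁺]·[Ag⁺]) = 1.49 × 10^5.
E = E° − (RT/nF) ln Q = 0.64 − (8.314×333)/(1×96485) × (11.913) = 0.640 − 0.342 = 0.298 V.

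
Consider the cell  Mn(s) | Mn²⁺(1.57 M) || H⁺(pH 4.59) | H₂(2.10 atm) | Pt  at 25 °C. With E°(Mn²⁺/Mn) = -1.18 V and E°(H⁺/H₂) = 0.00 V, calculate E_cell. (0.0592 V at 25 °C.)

The hydrogen couple is the cathode, so E°_cell = 1.18 V; n = 2.
[H⁺] = 10^(−4.59) = 2.6 × 10^-5 M, and Q = [Mn²⁺]·P(H₂) / [H⁺]^2 = 4.99 × 10^9.
E = E° − (0.0592/2) log Q = 1.18 − (0.0592/2)(9.698) = 0.893 V.

0.89 V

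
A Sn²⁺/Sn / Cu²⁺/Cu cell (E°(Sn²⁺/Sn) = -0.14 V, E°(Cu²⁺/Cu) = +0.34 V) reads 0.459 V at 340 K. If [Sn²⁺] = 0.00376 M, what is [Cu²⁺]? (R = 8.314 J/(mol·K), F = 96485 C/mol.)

From the Nernst equation, ln Q = nF(E° − E)/RT = 2×96485×(0.48 − 0.459)/(8.314×340) = 1.434, so Q = 4.19.
With Q = [Sn²⁺]/[Cu²⁺] and the known concentrations, [Cu²⁺] in the denominator gives [Cu²⁺] = 9 × 10^-4 M.

9 × 10^-4 M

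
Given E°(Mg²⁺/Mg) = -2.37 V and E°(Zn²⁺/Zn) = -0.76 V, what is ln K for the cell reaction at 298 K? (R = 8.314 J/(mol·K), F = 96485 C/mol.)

ln K = 125.4

E°_cell = -0.76 − (-2.37) = 1.61 V, with n = 2 electrons transferred.
At equilibrium E = 0, so the Nernst equation gives ln K = nFE°/RT = (2)(96485)(1.61)/((8.314)(298)) = 125.40.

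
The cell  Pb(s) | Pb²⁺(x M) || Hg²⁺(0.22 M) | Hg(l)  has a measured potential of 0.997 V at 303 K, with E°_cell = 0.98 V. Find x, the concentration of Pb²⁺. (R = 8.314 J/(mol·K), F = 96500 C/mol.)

From the Nernst equation, ln Q = nF(E° − E)/RT = 2×96500×(0.98 − 0.997)/(8.314×303) = -1.302, so Q = 0.272.
With Q = [Pb²⁺]/[Hg²⁺] and the known concentrations, [Pb²⁺] in the numerator gives [Pb²⁺] = 0.06 M.

0.06 M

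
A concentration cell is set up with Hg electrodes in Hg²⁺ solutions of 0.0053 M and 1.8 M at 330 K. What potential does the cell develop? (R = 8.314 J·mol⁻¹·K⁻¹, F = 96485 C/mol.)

Both half-cells are Hg²⁺/Hg, so E°_cell = 0. The concentrated side is the cathode; the cell reaction moves Hg²⁺ from high to low concentration with n = 2.
Q = [Hg²⁺]_dilute/[Hg²⁺]_conc = 0.0053/1.8 = 0.00294.
E = 0 − (RT/nF) ln Q = −((8.314×330)/(2×96485))(-5.828) = 0.0829 V.

0.083 V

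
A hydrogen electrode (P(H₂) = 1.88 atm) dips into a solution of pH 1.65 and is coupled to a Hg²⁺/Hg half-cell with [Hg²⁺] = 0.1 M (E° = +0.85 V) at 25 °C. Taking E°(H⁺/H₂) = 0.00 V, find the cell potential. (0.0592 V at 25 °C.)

0.93 V

The Hg²⁺/Hg couple is the cathode, so E°_cell = 0.85 V; n = 2.
[H⁺] = 10^(−1.65) = 0.022 M, and Q = [H⁺]^2 / ([Hg²⁺]·P(H₂)) = 0.00267.
E = E° − (0.0592/2) log Q = 0.85 − (0.0592/2)(-2.574) = 0.926 V.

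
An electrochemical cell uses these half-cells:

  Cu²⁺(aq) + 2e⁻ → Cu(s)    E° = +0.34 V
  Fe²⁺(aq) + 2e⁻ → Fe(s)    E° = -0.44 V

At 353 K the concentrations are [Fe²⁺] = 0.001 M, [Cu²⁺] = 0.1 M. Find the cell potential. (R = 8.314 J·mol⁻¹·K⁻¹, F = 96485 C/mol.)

The Cu²⁺/Cu couple has the higher reduction potential and acts as the cathode, so E°_cell = +0.34 − (-0.44) = 0.78 V.
Balancing electrons gives n = 2; the reaction quotient is Q = [Fe²⁺]/[Cu²⁺] = 0.0100.
E = E° − (RT/nF) ln Q = 0.78 − (8.314×353)/(2×96485) × (-4.605) = 0.780 + 0.070 = 0.850 V.

0.850 V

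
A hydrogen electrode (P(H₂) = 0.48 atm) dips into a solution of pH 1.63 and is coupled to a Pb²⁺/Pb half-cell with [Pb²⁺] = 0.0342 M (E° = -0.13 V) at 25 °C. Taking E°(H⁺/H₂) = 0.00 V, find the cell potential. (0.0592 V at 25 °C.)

The hydrogen couple is the cathode, so E°_cell = 0.13 V; n = 2.
[H⁺] = 10^(−1.63) = 0.023 M, and Q = [Pb²⁺]·P(H₂) / [H⁺]^2 = 29.9.
E = E° − (0.0592/2) log Q = 0.13 − (0.0592/2)(1.475) = 0.086 V.

0.086 V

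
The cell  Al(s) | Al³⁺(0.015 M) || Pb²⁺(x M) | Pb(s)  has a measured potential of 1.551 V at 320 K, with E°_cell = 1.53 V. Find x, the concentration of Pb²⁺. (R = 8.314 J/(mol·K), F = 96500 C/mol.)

0.28 M

From the Nernst equation, ln Q = nF(E° − E)/RT = 6×96500×(1.53 − 1.551)/(8.314×320) = -4.570, so Q = 0.0104.
With Q = [Al³⁺]^2/[Pb²⁺]^3 and the known concentrations, [Pb²⁺]^3 in the denominator gives [Pb²⁺] = 0.28 M.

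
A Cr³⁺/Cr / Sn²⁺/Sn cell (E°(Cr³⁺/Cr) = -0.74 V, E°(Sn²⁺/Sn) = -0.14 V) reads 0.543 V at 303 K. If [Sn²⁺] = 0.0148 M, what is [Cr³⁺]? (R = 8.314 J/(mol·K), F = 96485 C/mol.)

1.3 M

From the Nernst equation, ln Q = nF(E° − E)/RT = 6×96485×(0.60 − 0.543)/(8.314×303) = 13.099, so Q = 4.88 × 10^5.
With Q = [Cr³⁺]^2/[Sn²⁺]^3 and the known concentrations, [Cr³⁺]^2 in the numerator gives [Cr³⁺] = 1.3 M.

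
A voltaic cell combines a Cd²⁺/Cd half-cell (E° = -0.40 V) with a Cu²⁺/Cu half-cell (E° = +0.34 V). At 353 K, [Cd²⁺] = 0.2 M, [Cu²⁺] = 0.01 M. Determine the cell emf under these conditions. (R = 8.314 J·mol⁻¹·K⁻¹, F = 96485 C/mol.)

0.694 V

The Cu²⁺/Cu couple has the higher reduction potential and acts as the cathode, so E°_cell = +0.34 − (-0.40) = 0.74 V.
Balancing electrons gives n = 2; the reaction quotient is Q = [Cd²⁺]/[Cu²⁺] = 20.0.
E = E° − (RT/nF) ln Q = 0.74 − (8.314×353)/(2×96485) × (2.996) = 0.740 − 0.046 = 0.694 V.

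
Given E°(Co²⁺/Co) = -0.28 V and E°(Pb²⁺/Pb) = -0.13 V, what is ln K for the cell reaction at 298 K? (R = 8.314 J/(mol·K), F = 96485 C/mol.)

ln K = 11.7

E°_cell = -0.13 − (-0.28) = 0.15 V, with n = 2 electrons transferred.
At equilibrium E = 0, so the Nernst equation gives ln K = nFE°/RT = (2)(96485)(0.15)/((8.314)(298)) = 11.68.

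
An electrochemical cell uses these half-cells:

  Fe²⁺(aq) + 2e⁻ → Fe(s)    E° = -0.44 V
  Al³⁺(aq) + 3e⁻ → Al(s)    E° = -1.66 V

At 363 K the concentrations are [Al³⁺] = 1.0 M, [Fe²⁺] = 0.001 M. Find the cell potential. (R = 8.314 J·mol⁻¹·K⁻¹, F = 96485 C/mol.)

1.11 V

The Fe²⁺/Fe couple has the higher reduction potential and acts as the cathode, so E°_cell = -0.44 − (-1.66) = 1.22 V.
Balancing electrons gives n = 6; the reaction quotient is Q = [Al³⁺]^2/[Fe²⁺]^3 = 1 × 10^9.
E = E° − (RT/nF) ln Q = 1.22 − (8.314×363)/(6×96485) × (20.723) = 1.220 − 0.108 = 1.112 V.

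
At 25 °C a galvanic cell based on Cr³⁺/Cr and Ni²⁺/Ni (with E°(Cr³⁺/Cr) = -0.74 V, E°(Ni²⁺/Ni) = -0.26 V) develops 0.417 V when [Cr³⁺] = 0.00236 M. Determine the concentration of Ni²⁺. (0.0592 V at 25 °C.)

From the Nernst equation, log Q = n(E° − E)/0.0592 = 6(0.48 − 0.417)/0.0592 = 6.385, so Q = 2.43 × 10^6.
With Q = [Cr³⁺]^2/[Ni²⁺]^3 and the known concentrations, [Ni²⁺]^3 in the denominator gives [Ni²⁺] = 1.3 × 10^-4 M.

1.3 × 10^-4 M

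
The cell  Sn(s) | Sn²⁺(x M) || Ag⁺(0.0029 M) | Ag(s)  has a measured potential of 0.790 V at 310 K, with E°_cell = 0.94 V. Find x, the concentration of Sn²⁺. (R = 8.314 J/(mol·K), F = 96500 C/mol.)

0.64 M

From the Nernst equation, ln Q = nF(E° − E)/RT = 2×96500×(0.94 − 0.790)/(8.314×310) = 11.233, so Q = 7.55 × 10^4.
With Q = [Sn²⁺]/[Ag⁺]^2 and the known concentrations, [Sn²⁺] in the numerator gives [Sn²⁺] = 0.64 M.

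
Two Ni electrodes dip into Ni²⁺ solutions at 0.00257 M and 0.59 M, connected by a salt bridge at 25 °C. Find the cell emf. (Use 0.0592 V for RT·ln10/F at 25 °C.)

0.070 V

Both half-cells are Ni²⁺/Ni, so E°_cell = 0. The concentrated side is the cathode; the cell reaction moves Ni²⁺ from high to low concentration with n = 2.
Q = [Ni²⁺]_dilute/[Ni²⁺]_conc = 0.00257/0.59 = 0.00436.
E = 0 − (0.0592/2) log Q = −(0.0592/2)(-2.361) = 0.0699 V.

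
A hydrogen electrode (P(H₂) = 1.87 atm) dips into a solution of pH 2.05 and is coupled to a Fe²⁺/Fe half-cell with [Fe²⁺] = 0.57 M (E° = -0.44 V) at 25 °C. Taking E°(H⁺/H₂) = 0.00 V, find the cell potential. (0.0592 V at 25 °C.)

0.32 V

The hydrogen couple is the cathode, so E°_cell = 0.44 V; n = 2.
[H⁺] = 10^(−2.05) = 0.0089 M, and Q = [Fe²⁺]·P(H₂) / [H⁺]^2 = 1.34 × 10^4.
E = E° − (0.0592/2) log Q = 0.44 − (0.0592/2)(4.128) = 0.318 V.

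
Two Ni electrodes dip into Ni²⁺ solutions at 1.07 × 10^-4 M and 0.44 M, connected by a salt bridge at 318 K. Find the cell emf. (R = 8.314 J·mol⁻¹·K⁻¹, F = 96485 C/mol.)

0.11 V

Both half-cells are Ni²⁺/Ni, so E°_cell = 0. The concentrated side is the cathode; the cell reaction moves Ni²⁺ from high to low concentration with n = 2.
Q = [Ni²⁺]_dilute/[Ni²⁺]_conc = 1.07 × 10^-4/0.44 = 2.43 × 10^-4.
E = 0 − (RT/nF) ln Q = −((8.314×318)/(2×96485))(-8.322) = 0.1140 V.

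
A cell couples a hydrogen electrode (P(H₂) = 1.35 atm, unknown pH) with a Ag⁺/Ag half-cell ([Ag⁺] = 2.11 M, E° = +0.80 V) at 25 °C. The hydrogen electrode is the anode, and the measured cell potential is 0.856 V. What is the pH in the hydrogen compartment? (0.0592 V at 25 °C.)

pH = 0.56

E°_cell = 0.80 V and n = 2.
log Q = n(E° − E)/0.0592 = 2×(0.80 − 0.856)/0.0592 = -1.892.
With Q = [H⁺]^2 / ([Ag⁺]^2·P(H₂)), solving for [H⁺] gives log[H⁺] = -0.556, so pH = 0.56.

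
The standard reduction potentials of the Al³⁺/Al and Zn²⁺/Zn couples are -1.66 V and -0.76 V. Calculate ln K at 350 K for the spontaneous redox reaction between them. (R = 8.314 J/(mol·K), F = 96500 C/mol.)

ln K = 179.1

E°_cell = -0.76 − (-1.66) = 0.90 V, with n = 6 electrons transferred.
At equilibrium E = 0, so the Nernst equation gives ln K = nFE°/RT = (6)(96500)(0.90)/((8.314)(350)) = 179.08.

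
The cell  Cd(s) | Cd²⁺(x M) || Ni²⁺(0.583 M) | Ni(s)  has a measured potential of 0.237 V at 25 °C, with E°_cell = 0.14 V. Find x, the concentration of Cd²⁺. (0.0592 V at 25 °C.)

From the Nernst equation, log Q = n(E° − E)/0.0592 = 2(0.14 − 0.237)/0.0592 = -3.277, so Q = 5.28 × 10^-4.
With Q = [Cd²⁺]/[Ni²⁺] and the known concentrations, [Cd²⁺] in the numerator gives [Cd²⁺] = 3.1 × 10^-4 M.

3.1 × 10^-4 M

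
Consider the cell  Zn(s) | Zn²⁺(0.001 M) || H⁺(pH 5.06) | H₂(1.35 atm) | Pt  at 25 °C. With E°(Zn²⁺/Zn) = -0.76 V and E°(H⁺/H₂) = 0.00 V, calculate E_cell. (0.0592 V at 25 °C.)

The hydrogen couple is the cathode, so E°_cell = 0.76 V; n = 2.
[H⁺] = 10^(−5.06) = 8.7 × 10^-6 M, and Q = [Zn²⁺]·P(H₂) / [H⁺]^2 = 1.78 × 10^7.
E = E° − (0.0592/2) log Q = 0.76 − (0.0592/2)(7.250) = 0.545 V.

0.55 V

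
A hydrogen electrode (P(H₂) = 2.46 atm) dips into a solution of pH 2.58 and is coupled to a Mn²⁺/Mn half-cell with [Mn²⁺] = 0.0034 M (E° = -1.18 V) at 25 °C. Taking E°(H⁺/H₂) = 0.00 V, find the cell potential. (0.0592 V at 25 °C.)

1.09 V

The hydrogen couple is the cathode, so E°_cell = 1.18 V; n = 2.
[H⁺] = 10^(−2.58) = 0.0026 M, and Q = [Mn²⁺]·P(H₂) / [H⁺]^2 = 1210.
E = E° − (0.0592/2) log Q = 1.18 − (0.0592/2)(3.082) = 1.089 V.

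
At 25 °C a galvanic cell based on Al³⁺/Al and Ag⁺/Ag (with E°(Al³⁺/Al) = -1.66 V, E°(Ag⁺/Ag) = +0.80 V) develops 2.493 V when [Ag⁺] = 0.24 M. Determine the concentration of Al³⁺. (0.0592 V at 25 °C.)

From the Nernst equation, log Q = n(E° − E)/0.0592 = 3(2.46 − 2.493)/0.0592 = -1.672, so Q = 0.0213.
With Q = [Al³⁺]/[Ag⁺]^3 and the known concentrations, [Al³⁺] in the numerator gives [Al³⁺] = 2.9 × 10^-4 M.

2.9 × 10^-4 M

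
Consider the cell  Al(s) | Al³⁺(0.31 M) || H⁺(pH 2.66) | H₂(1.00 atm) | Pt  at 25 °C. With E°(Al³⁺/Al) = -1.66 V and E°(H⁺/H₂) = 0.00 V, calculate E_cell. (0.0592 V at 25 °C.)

1.51 V

The hydrogen couple is the cathode, so E°_cell = 1.66 V; n = 6.
[H⁺] = 10^(−2.66) = 0.0022 M, and Q = [Al³⁺]^2·P(H₂)^3 / [H⁺]^6 = 8.76 × 10^14.
E = E° − (0.0592/6) log Q = 1.66 − (0.0592/6)(14.943) = 1.513 V.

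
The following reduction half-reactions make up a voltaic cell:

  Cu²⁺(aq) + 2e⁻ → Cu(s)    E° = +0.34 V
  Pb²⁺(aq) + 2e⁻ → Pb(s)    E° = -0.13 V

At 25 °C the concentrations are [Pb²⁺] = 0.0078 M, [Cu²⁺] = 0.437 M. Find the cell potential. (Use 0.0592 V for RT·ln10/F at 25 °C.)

0.522 V

The Cu²⁺/Cu couple has the higher reduction potential and acts as the cathode, so E°_cell = +0.34 − (-0.13) = 0.47 V.
Balancing electrons gives n = 2; the reaction quotient is Q = [Pb²⁺]/[Cu²⁺] = 0.0178.
At 25 °C, E = E° − (0.0592/n) log Q = 0.47 − (0.0592/2)(-1.748) = 0.470 + 0.052 = 0.522 V.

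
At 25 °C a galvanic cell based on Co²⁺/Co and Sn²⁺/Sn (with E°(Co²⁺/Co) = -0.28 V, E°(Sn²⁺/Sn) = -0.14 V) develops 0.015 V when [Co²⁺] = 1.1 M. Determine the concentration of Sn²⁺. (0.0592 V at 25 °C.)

From the Nernst equation, log Q = n(E° − E)/0.0592 = 2(0.14 − 0.015)/0.0592 = 4.223, so Q = 1.67 × 10^4.
With Q = [Co²⁺]/[Sn²⁺] and the known concentrations, [Sn²⁺] in the denominator gives [Sn²⁺] = 6.6 × 10^-5 M.

6.6 × 10^-5 M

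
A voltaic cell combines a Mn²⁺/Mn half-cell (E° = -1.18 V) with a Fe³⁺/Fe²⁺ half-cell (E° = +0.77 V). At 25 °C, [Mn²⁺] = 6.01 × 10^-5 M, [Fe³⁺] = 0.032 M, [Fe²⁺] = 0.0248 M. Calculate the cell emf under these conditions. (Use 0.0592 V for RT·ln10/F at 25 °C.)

2.08 V

The Fe³⁺/Fe²⁺ couple has the higher reduction potential and acts as the cathode, so E°_cell = +0.77 − (-1.18) = 1.95 V.
Balancing electrons gives n = 2; the reaction quotient is Q = [Mn²⁺]·[Fe²⁺]^2/[Fe³⁺]^2 = 3.61 × 10^-5.
At 25 °C, E = E° − (0.0592/n) log Q = 1.95 − (0.0592/2)(-4.443) = 1.950 + 0.132 = 2.082 V.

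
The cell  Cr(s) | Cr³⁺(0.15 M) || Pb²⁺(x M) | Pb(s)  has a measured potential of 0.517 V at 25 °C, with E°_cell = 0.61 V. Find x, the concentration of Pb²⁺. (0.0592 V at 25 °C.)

From the Nernst equation, log Q = n(E° − E)/0.0592 = 6(0.61 − 0.517)/0.0592 = 9.426, so Q = 2.66 × 10^9.
With Q = [Cr³⁺]^2/[Pb²⁺]^3 and the known concentrations, [Pb²⁺]^3 in the denominator gives [Pb²⁺] = 2 × 10^-4 M.

2 × 10^-4 M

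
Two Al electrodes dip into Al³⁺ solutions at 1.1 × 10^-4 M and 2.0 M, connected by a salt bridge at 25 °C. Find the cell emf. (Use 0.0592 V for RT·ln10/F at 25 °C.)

0.084 V

Both half-cells are Al³⁺/Al, so E°_cell = 0. The concentrated side is the cathode; the cell reaction moves Al³⁺ from high to low concentration with n = 3.
Q = [Al³⁺]_dilute/[Al³⁺]_conc = 1.1 × 10^-4/2.0 = 5.5 × 10^-5.
E = 0 − (0.0592/3) log Q = −(0.0592/3)(-4.260) = 0.0841 V.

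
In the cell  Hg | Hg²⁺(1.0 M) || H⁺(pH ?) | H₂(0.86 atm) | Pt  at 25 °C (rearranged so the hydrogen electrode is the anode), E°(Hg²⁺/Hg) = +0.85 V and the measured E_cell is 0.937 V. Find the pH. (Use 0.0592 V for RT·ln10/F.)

pH = 1.50

E°_cell = 0.85 V and n = 2.
log Q = n(E° − E)/0.0592 = 2×(0.85 − 0.937)/0.0592 = -2.939.
With Q = [H⁺]^2 / ([Hg²⁺]·P(H₂)), solving for [H⁺] gives log[H⁺] = -1.502, so pH = 1.50.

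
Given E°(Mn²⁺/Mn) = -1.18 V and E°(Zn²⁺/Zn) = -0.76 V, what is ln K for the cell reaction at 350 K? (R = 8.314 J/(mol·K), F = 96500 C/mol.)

ln K = 27.9

E°_cell = -0.76 − (-1.18) = 0.42 V, with n = 2 electrons transferred.
At equilibrium E = 0, so the Nernst equation gives ln K = nFE°/RT = (2)(96500)(0.42)/((8.314)(350)) = 27.86.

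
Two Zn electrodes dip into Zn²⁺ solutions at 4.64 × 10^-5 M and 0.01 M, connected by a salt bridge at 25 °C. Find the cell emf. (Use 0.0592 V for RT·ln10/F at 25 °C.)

Both half-cells are Zn²⁺/Zn, so E°_cell = 0. The concentrated side is the cathode; the cell reaction moves Zn²⁺ from high to low concentration with n = 2.
Q = [Zn²⁺]_dilute/[Zn²⁺]_conc = 4.64 × 10^-5/0.01 = 0.00464.
E = 0 − (0.0592/2) log Q = −(0.0592/2)(-2.333) = 0.0691 V.

0.069 V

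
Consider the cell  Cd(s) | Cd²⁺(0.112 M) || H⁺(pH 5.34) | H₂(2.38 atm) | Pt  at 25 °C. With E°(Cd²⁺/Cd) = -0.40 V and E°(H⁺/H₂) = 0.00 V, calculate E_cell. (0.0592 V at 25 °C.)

0.10 V

The hydrogen couple is the cathode, so E°_cell = 0.40 V; n = 2.
[H⁺] = 10^(−5.34) = 4.6 × 10^-6 M, and Q = [Cd²⁺]·P(H₂) / [H⁺]^2 = 1.28 × 10^10.
E = E° − (0.0592/2) log Q = 0.40 − (0.0592/2)(10.106) = 0.101 V.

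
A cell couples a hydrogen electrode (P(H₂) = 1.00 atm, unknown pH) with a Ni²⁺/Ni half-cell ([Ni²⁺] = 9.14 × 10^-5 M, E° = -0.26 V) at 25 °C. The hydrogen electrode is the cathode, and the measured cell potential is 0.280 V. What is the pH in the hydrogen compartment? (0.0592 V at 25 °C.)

pH = 1.68

E°_cell = 0.26 V and n = 2.
log Q = n(E° − E)/0.0592 = 2×(0.26 − 0.280)/0.0592 = -0.676.
With Q = [Ni²⁺]·P(H₂) / [H⁺]^2, solving for [H⁺] gives log[H⁺] = -1.682, so pH = 1.68.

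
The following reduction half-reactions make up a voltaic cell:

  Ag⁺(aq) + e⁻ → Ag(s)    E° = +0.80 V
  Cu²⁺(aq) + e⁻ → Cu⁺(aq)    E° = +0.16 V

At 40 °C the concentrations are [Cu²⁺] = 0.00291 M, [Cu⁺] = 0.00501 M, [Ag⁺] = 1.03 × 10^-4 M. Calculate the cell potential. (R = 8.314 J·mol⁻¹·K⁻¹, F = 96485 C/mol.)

The Ag⁺/Ag couple has the higher reduction potential and acts as the cathode, so E°_cell = +0.80 − (+0.16) = 0.64 V.
Balancing electrons gives n = 1; the reaction quotient is Q = [Cu²⁺]/([Cu⁺]·[Ag⁺]) = 5640.
E = E° − (RT/nF) ln Q = 0.64 − (8.314×313)/(1×96485) × (8.637) = 0.640 − 0.233 = 0.407 V.

0.407 V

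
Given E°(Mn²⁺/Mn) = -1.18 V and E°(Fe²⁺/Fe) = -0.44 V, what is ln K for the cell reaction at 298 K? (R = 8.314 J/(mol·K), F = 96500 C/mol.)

E°_cell = -0.44 − (-1.18) = 0.74 V, with n = 2 electrons transferred.
At equilibrium E = 0, so the Nernst equation gives ln K = nFE°/RT = (2)(96500)(0.74)/((8.314)(298)) = 57.65.

ln K = 57.6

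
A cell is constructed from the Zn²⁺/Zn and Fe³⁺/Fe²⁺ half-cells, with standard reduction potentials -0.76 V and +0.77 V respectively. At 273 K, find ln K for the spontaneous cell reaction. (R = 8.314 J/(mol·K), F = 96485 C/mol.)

E°_cell = +0.77 − (-0.76) = 1.53 V, with n = 2 electrons transferred.
At equilibrium E = 0, so the Nernst equation gives ln K = nFE°/RT = (2)(96485)(1.53)/((8.314)(273)) = 130.08.

ln K = 130.1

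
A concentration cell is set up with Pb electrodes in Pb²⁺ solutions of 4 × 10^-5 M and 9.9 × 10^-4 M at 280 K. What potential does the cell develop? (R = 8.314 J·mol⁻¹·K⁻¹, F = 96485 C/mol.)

Both half-cells are Pb²⁺/Pb, so E°_cell = 0. The concentrated side is the cathode; the cell reaction moves Pb²⁺ from high to low concentration with n = 2.
Q = [Pb²⁺]_dilute/[Pb²⁺]_conc = 4 × 10^-5/9.9 × 10^-4 = 0.0404.
E = 0 − (RT/nF) ln Q = −((8.314×280)/(2×96485))(-3.209) = 0.0387 V.

0.039 V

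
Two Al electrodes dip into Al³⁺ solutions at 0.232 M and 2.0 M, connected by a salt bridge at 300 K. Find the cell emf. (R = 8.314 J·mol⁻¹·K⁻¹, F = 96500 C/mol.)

Both half-cells are Al³⁺/Al, so E°_cell = 0. The concentrated side is the cathode; the cell reaction moves Al³⁺ from high to low concentration with n = 3.
Q = [Al³⁺]_dilute/[Al³⁺]_conc = 0.232/2.0 = 0.116.
E = 0 − (RT/nF) ln Q = −((8.314×300)/(3×96500))(-2.154) = 0.0186 V.

0.019 V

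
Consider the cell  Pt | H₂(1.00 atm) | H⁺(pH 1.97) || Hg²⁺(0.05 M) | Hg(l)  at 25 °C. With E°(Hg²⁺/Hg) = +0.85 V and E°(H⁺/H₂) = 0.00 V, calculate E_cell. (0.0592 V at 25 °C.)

0.93 V

The Hg²⁺/Hg couple is the cathode, so E°_cell = 0.85 V; n = 2.
[H⁺] = 10^(−1.97) = 0.011 M, and Q = [H⁺]^2 / ([Hg²⁺]·P(H₂)) = 0.00230.
E = E° − (0.0592/2) log Q = 0.85 − (0.0592/2)(-2.639) = 0.928 V.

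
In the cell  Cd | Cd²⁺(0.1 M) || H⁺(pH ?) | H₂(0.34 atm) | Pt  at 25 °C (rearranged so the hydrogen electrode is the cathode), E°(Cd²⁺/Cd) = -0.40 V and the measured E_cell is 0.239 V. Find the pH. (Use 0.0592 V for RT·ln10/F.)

pH = 3.45

E°_cell = 0.40 V and n = 2.
log Q = n(E° − E)/0.0592 = 2×(0.40 − 0.239)/0.0592 = 5.439.
With Q = [Cd²⁺]·P(H₂) / [H⁺]^2, solving for [H⁺] gives log[H⁺] = -3.454, so pH = 3.45.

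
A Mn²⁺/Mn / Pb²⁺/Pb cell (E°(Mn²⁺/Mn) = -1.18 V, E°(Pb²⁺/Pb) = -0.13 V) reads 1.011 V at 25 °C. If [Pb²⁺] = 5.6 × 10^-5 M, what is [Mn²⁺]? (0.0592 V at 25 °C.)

From the Nernst equation, log Q = n(E° − E)/0.0592 = 2(1.05 − 1.011)/0.0592 = 1.318, so Q = 20.8.
With Q = [Mn²⁺]/[Pb²⁺] and the known concentrations, [Mn²⁺] in the numerator gives [Mn²⁺] = 0.0012 M.

0.0012 M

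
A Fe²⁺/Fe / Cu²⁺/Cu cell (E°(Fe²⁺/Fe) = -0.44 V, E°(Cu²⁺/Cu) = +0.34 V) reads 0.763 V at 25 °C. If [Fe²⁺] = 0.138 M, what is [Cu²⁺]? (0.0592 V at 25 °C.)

0.037 M

From the Nernst equation, log Q = n(E° − E)/0.0592 = 2(0.78 − 0.763)/0.0592 = 0.574, so Q = 3.75.
With Q = [Fe²⁺]/[Cu²⁺] and the known concentrations, [Cu²⁺] in the denominator gives [Cu²⁺] = 0.037 M.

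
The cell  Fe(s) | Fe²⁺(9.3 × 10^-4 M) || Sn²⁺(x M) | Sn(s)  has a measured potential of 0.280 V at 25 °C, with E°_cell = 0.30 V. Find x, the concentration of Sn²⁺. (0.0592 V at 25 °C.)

From the Nernst equation, log Q = n(E° − E)/0.0592 = 2(0.30 − 0.280)/0.0592 = 0.676, so Q = 4.74.
With Q = [Fe²⁺]/[Sn²⁺] and the known concentrations, [Sn²⁺] in the denominator gives [Sn²⁺] = 2 × 10^-4 M.

2 × 10^-4 M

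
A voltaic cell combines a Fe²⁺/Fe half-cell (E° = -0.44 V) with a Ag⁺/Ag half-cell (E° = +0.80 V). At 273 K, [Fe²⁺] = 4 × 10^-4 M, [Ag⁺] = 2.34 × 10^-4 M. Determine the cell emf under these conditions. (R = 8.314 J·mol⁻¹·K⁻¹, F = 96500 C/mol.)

The Ag⁺/Ag couple has the higher reduction potential and acts as the cathode, so E°_cell = +0.80 − (-0.44) = 1.24 V.
Balancing electrons gives n = 2; the reaction quotient is Q = [Fe²⁺]/[Ag⁺]^2 = 7310.
E = E° − (RT/nF) ln Q = 1.24 − (8.314×273)/(2×96500) × (8.896) = 1.240 − 0.105 = 1.135 V.

1.14 V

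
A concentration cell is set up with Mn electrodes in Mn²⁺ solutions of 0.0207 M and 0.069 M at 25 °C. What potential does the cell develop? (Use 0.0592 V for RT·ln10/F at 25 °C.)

0.015 V

Both half-cells are Mn²⁺/Mn, so E°_cell = 0. The concentrated side is the cathode; the cell reaction moves Mn²⁺ from high to low concentration with n = 2.
Q = [Mn²⁺]_dilute/[Mn²⁺]_conc = 0.0207/0.069 = 0.300.
E = 0 − (0.0592/2) log Q = −(0.0592/2)(-0.523) = 0.0155 V.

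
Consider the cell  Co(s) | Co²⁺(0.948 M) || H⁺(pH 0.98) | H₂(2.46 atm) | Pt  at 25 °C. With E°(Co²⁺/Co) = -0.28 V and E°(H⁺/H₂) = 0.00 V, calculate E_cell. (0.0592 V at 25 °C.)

The hydrogen couple is the cathode, so E°_cell = 0.28 V; n = 2.
[H⁺] = 10^(−0.98) = 0.10 M, and Q = [Co²⁺]·P(H₂) / [H⁺]^2 = 213.
E = E° − (0.0592/2) log Q = 0.28 − (0.0592/2)(2.328) = 0.211 V.

0.21 V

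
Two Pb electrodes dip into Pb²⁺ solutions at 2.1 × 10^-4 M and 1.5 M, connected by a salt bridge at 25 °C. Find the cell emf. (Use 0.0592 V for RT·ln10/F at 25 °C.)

0.11 V

Both half-cells are Pb²⁺/Pb, so E°_cell = 0. The concentrated side is the cathode; the cell reaction moves Pb²⁺ from high to low concentration with n = 2.
Q = [Pb²⁺]_dilute/[Pb²⁺]_conc = 2.1 × 10^-4/1.5 = 1.4 × 10^-4.
E = 0 − (0.0592/2) log Q = −(0.0592/2)(-3.854) = 0.1141 V.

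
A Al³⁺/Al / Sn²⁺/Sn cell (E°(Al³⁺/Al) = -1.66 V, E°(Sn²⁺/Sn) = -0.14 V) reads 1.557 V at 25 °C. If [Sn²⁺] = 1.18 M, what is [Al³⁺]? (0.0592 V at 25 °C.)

0.017 M

From the Nernst equation, log Q = n(E° − E)/0.0592 = 6(1.52 − 1.557)/0.0592 = -3.750, so Q = 1.78 × 10^-4.
With Q = [Al³⁺]^2/[Sn²⁺]^3 and the known concentrations, [Al³⁺]^2 in the numerator gives [Al³⁺] = 0.017 M.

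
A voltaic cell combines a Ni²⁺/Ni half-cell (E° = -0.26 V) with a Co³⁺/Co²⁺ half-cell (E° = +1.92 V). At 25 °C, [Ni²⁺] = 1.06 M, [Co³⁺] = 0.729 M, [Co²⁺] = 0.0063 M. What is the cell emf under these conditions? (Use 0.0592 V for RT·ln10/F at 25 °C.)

The Co³⁺/Co²⁺ couple has the higher reduction potential and acts as the cathode, so E°_cell = +1.92 − (-0.26) = 2.18 V.
Balancing electrons gives n = 2; the reaction quotient is Q = [Ni²⁺]·[Co²⁺]^2/[Co³⁺]^2 = 7.92 × 10^-5.
At 25 °C, E = E° − (0.0592/n) log Q = 2.18 − (0.0592/2)(-4.101) = 2.180 + 0.121 = 2.301 V.

2.30 V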